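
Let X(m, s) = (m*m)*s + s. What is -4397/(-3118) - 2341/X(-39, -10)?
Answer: 37110789/23727980 ≈ 1.5640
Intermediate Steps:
X(m, s) = s + s*m² (X(m, s) = m²*s + s = s*m² + s = s + s*m²)
-4397/(-3118) - 2341/X(-39, -10) = -4397/(-3118) - 2341*(-1/(10*(1 + (-39)²))) = -4397*(-1/3118) - 2341*(-1/(10*(1 + 1521))) = 4397/3118 - 2341/((-10*1522)) = 4397/3118 - 2341/(-15220) = 4397/3118 - 2341*(-1/15220) = 4397/3118 + 2341/15220 = 37110789/23727980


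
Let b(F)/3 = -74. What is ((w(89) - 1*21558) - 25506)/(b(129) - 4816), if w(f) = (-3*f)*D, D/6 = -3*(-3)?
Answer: 30741/2519 ≈ 12.204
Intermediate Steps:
D = 54 (D = 6*(-3*(-3)) = 6*9 = 54)
b(F) = -222 (b(F) = 3*(-74) = -222)
w(f) = -162*f (w(f) = -3*f*54 = -162*f)
((w(89) - 1*21558) - 25506)/(b(129) - 4816) = ((-162*89 - 1*21558) - 25506)/(-222 - 4816) = ((-14418 - 21558) - 25506)/(-5038) = (-35976 - 25506)*(-1/5038) = -61482*(-1/5038) = 30741/2519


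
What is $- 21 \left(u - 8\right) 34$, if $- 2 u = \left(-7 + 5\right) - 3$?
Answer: $3927$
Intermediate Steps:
$u = \frac{5}{2}$ ($u = - \frac{\left(-7 + 5\right) - 3}{2} = - \frac{-2 - 3}{2} = \left(- \frac{1}{2}\right) \left(-5\right) = \frac{5}{2} \approx 2.5$)
$- 21 \left(u - 8\right) 34 = - 21 \left(\frac{5}{2} - 8\right) 34 = \left(-21\right) \left(- \frac{11}{2}\right) 34 = \frac{231}{2} \cdot 34 = 3927$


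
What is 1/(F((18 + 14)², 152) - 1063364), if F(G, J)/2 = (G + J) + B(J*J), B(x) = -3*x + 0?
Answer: -1/1199636 ≈ -8.3359e-7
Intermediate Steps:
B(x) = -3*x
F(G, J) = -6*J² + 2*G + 2*J (F(G, J) = 2*((G + J) - 3*J*J) = 2*((G + J) - 3*J²) = 2*(G + J - 3*J²) = -6*J² + 2*G + 2*J)
1/(F((18 + 14)², 152) - 1063364) = 1/((-6*152² + 2*(18 + 14)² + 2*152) - 1063364) = 1/((-6*23104 + 2*32² + 304) - 1063364) = 1/((-138624 + 2*1024 + 304) - 1063364) = 1/((-138624 + 2048 + 304) - 1063364) = 1/(-136272 - 1063364) = 1/(-1199636) = -1/1199636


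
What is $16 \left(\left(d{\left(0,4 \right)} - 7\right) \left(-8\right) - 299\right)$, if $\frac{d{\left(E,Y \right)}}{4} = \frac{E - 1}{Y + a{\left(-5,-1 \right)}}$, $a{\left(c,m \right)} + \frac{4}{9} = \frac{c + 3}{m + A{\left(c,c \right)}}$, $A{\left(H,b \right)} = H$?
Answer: $- \frac{131472}{35} \approx -3756.3$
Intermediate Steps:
$a{\left(c,m \right)} = - \frac{4}{9} + \frac{3 + c}{c + m}$ ($a{\left(c,m \right)} = - \frac{4}{9} + \frac{c + 3}{m + c} = - \frac{4}{9} + \frac{3 + c}{c + m}$)
$d{\left(E,Y \right)} = \frac{4 \left(-1 + E\right)}{- \frac{1}{9} + Y}$ ($d{\left(E,Y \right)} = 4 \frac{E - 1}{Y + \frac{27 - -4 + 5 \left(-5\right)}{9 \left(-5 - 1\right)}} = 4 \frac{-1 + E}{Y + \frac{27 + 4 - 25}{9 \left(-6\right)}} = 4 \frac{-1 + E}{Y + \frac{1}{9} \left(- \frac{1}{6}\right) 6} = 4 \frac{-1 + E}{Y - \frac{1}{9}} = 4 \frac{-1 + E}{- \frac{1}{9} + Y} = \frac{4 \left(-1 + E\right)}{- \frac{1}{9} + Y}$)
$16 \left(\left(d{\left(0,4 \right)} - 7\right) \left(-8\right) - 299\right) = 16 \left(\left(\frac{36 \left(-1 + 0\right)}{-1 + 9 \cdot 4} - 7\right) \left(-8\right) - 299\right) = 16 \left(\left(36 \frac{1}{-1 + 36} \left(-1\right) - 7\right) \left(-8\right) - 299\right) = 16 \left(\left(36 \cdot \frac{1}{35} \left(-1\right) - 7\right) \left(-8\right) - 299\right) = 16 \left(\left(- \frac{36}{35} - 7\right) \left(-8\right) - 299\right) = 16 \left(\left(- \frac{281}{35}\right) \left(-8\right) - 299\right) = 16 \left(\frac{2248}{35} - 299\right) = 16 \left(- \frac{8217}{35}\right) = - \frac{131472}{35}$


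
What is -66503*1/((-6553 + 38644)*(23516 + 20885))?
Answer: -66503/1424872491 ≈ -4.6673e-5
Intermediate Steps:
-66503*1/((-6553 + 38644)*(23516 + 20885)) = -66503/(32091*44401) = -66503/1424872491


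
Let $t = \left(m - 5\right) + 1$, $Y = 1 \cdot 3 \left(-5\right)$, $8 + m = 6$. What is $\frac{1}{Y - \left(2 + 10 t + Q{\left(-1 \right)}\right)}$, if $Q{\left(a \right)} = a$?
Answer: $\frac{1}{44} \approx 0.022727$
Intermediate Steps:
$m = -2$ ($m = -8 + 6 = -2$)
$Y = -15$ ($Y = 3 \left(-5\right) = -15$)
$t = -6$ ($t = \left(-2 - 5\right) + 1 = -7 + 1 = -6$)
$\frac{1}{Y - \left(2 + 10 t + Q{\left(-1 \right)}\right)} = \frac{1}{-15 - -59} = \frac{1}{-15 + \left(60 + \left(-2 + 1\right)\right)} = \frac{1}{-15 + \left(60 - 1\right)} = \frac{1}{-15 + 59} = \frac{1}{44}$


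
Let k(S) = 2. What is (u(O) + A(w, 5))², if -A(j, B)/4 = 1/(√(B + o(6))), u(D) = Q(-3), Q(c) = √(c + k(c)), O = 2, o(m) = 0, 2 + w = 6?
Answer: 11/5 - 8*I*√5/5 ≈ 2.2 - 3.5777*I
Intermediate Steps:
w = 4 (w = -2 + 6 = 4)
Q(c) = √(2 + c) (Q(c) = √(c + 2) = √(2 + c))
u(D) = I (u(D) = √(2 - 3) = √(-1) = I)
A(j, B) = -4/√B (A(j, B) = -4/√(B + 0) = -4/√B)
(u(O) + A(w, 5))² = (I - 4*√5/5)²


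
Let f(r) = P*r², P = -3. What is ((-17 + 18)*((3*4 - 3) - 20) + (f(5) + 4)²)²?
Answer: 25300900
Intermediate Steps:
f(r) = -3*r²
((-17 + 18)*((3*4 - 3) - 20) + (f(5) + 4)²)² = ((-17 + 18)*((3*4 - 3) - 20) + (-3*5² + 4)²)² = (1*((12 - 3) - 20) + (-3*25 + 4)²)² = (1*(9 - 20) + (-75 + 4)²)² = (1*(-11) + (-71)²)² = (-11 + 5041)² = 5030² = 25300900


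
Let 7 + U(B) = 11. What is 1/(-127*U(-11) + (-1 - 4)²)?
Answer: -1/483 ≈ -0.0020704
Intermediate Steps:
U(B) = 4 (U(B) = -7 + 11 = 4)
1/(-127*U(-11) + (-1 - 4)²) = 1/(-127*4 + (-1 - 4)²) = 1/(-508 + (-5)²) = 1/(-508 + 25) = 1/(-483) = -1/483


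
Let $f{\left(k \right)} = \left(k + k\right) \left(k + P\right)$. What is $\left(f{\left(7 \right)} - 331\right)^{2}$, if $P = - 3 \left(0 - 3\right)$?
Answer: $11449$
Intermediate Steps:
$P = 9$ ($P = \left(-3\right) \left(-3\right) = 9$)
$f{\left(k \right)} = 2 k \left(9 + k\right)$ ($f{\left(k \right)} = \left(k + k\right) \left(k + 9\right) = 2 k \left(9 + k\right)$)
$\left(f{\left(7 \right)} - 331\right)^{2} = \left(2 \cdot 7 \left(9 + 7\right) - 331\right)^{2} = \left(2 \cdot 7 \cdot 16 - 331\right)^{2} = \left(224 - 331\right)^{2} = \left(-107\right)^{2} = 11449$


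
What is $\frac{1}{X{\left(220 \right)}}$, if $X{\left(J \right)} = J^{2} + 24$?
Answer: $\frac{1}{48424} \approx 2.0651 \cdot 10^{-5}$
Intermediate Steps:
$X{\left(J \right)} = 24 + J^{2}$
$\frac{1}{X{\left(220 \right)}} = \frac{1}{24 + 220^{2}} = \frac{1}{24 + 48400} = \frac{1}{48424}$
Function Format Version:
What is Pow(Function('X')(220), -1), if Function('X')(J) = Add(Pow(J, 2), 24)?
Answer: Rational(1, 48424) ≈ 2.0651e-5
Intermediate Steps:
Function('X')(J) = Add(24, Pow(J, 2))
Pow(Function('X')(220), -1) = Pow(Add(24, Pow(220, 2)), -1) = Pow(Add(24, 48400), -1) = Pow(48424, -1) = Rational(1, 48424)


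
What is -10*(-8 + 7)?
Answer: 10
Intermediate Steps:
-10*(-8 + 7) = -10*(-1) = 10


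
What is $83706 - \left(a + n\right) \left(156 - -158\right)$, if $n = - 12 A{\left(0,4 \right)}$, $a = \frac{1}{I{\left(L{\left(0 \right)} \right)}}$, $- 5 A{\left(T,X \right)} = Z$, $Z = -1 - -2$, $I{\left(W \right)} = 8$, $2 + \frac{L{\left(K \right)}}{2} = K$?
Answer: $\frac{1658263}{20} \approx 82913.0$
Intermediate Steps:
$L{\left(K \right)} = -4 + 2 K$
$Z = 1$ ($Z = -1 + 2 = 1$)
$A{\left(T,X \right)} = - \frac{1}{5}$ ($A{\left(T,X \right)} = \left(- \frac{1}{5}\right) 1 = - \frac{1}{5}$)
$a = \frac{1}{8} \approx 0.125$
$n = \frac{12}{5}$ ($n = \left(-12\right) \left(- \frac{1}{5}\right) = \frac{12}{5} \approx 2.4$)
$83706 - \left(a + n\right) \left(156 - -158\right) = 83706 - \left(\frac{1}{8} + \frac{12}{5}\right) \left(156 - -158\right) = 83706 - \frac{101 \left(156 + 158\right)}{40} = 83706 - \frac{101}{40} \cdot 314 = 83706 - \frac{15857}{20} = \frac{1658263}{20}$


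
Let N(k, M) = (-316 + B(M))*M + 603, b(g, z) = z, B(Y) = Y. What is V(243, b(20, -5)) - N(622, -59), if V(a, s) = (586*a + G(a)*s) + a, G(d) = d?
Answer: 118698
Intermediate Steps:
V(a, s) = 587*a + a*s (V(a, s) = (586*a + a*s) + a = 587*a + a*s)
N(k, M) = 603 + M*(-316 + M) (N(k, M) = (-316 + M)*M + 603 = M*(-316 + M) + 603 = 603 + M*(-316 + M))
V(243, b(20, -5)) - N(622, -59) = 243*(587 - 5) - (603 + (-59)² - 316*(-59)) = 243*582 - (603 + 3481 + 18644) = 141426 - 1*22728 = 141426 - 22728 = 118698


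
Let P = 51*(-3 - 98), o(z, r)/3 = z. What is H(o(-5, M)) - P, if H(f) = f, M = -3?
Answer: 5136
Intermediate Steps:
o(z, r) = 3*z
P = -5151 (P = 51*(-101) = -5151)
H(o(-5, M)) - P = 3*(-5) - 1*(-5151) = -15 + 5151 = 5136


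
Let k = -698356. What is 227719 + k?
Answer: -470637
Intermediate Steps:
227719 + k = 227719 - 698356 = -470637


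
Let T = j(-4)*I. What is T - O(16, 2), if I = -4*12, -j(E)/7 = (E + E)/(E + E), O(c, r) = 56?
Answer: 280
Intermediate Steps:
j(E) = -7 (j(E) = -7*(E + E)/(E + E) = -7*2*E/(2*E) = -7*2*E*1/(2*E) = -7*1 = -7)
I = -48
T = 336 (T = -7*(-48) = 336)
T - O(16, 2) = 336 - 1*56 = 336 - 56 = 280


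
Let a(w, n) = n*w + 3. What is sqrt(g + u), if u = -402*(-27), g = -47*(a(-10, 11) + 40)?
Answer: sqrt(14003) ≈ 118.33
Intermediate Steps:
a(w, n) = 3 + n*w
g = 3149 (g = -47*((3 + 11*(-10)) + 40) = -47*((3 - 110) + 40) = -47*(-107 + 40) = -47*(-67) = 3149)
u = 10854
sqrt(g + u) = sqrt(3149 + 10854) = sqrt(14003)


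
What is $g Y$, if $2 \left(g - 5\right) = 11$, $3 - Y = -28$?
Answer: $\frac{651}{2} \approx 325.5$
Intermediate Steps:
$Y = 31$ ($Y = 3 - -28 = 3 + 28 = 31$)
$g = \frac{21}{2}$ ($g = 5 + \frac{1}{2} \cdot 11 = 5 + \frac{11}{2} = \frac{21}{2} \approx 10.5$)
$g Y = \frac{21}{2} \cdot 31 = \frac{651}{2}$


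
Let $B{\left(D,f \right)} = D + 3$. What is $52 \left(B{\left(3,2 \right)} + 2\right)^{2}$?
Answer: $3328$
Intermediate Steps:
$B{\left(D,f \right)} = 3 + D$
$52 \left(B{\left(3,2 \right)} + 2\right)^{2} = 52 \left(\left(3 + 3\right) + 2\right)^{2} = 52 \left(6 + 2\right)^{2} = 52 \cdot 8^{2} = 52 \cdot 64 = 3328$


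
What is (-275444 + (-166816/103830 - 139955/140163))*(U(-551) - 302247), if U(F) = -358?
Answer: 13478055884212752821/161701381 ≈ 8.3352e+10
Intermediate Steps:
(-275444 + (-166816/103830 - 139955/140163))*(U(-551) - 302247) = (-275444 + (-166816/103830 - 139955/140163))*(-358 - 302247) = (-275444 + (-166816*1/103830 - 139955*1/140163))*(-302605) = (-275444 + (-83408/51915 - 139955/140163))*(-302605) = (-275444 - 2106275481/808506905)*(-302605) = -222700482216301/808506905*(-302605) = 13478055884212752821/161701381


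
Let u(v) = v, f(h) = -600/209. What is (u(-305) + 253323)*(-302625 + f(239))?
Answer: -16003192411050/209 ≈ -7.6570e+10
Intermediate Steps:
f(h) = -600/209 (f(h) = -600*1/209 = -600/209)
(u(-305) + 253323)*(-302625 + f(239)) = (-305 + 253323)*(-302625 - 600/209) = 253018*(-63249225/209) = -16003192411050/209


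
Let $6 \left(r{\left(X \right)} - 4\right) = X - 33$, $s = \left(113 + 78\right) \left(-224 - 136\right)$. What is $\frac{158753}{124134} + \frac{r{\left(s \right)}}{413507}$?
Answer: $\frac{32111357465}{25665138969} \approx 1.2512$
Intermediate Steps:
$s = -68760$ ($s = 191 \left(-360\right) = -68760$)
$r{\left(X \right)} = - \frac{3}{2} + \frac{X}{6}$ ($r{\left(X \right)} = 4 + \frac{X - 33}{6} = 4 + \frac{-33 + X}{6} = 4 + \left(- \frac{11}{2} + \frac{X}{6}\right) = - \frac{3}{2} + \frac{X}{6}$)
$\frac{158753}{124134} + \frac{r{\left(s \right)}}{413507} = \frac{158753}{124134} + \frac{- \frac{3}{2} + \frac{1}{6} \left(-68760\right)}{413507} = 158753 \cdot \frac{1}{124134} + \left(- \frac{3}{2} - 11460\right) \frac{1}{413507} = \frac{158753}{124134} - \frac{22923}{827014} = \frac{32111357465}{25665138969}$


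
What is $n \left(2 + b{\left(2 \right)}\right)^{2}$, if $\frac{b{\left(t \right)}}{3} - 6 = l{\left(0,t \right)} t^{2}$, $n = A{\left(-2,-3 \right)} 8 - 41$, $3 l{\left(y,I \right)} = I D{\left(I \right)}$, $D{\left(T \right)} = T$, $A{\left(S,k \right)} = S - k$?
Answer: $-42768$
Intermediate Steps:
$l{\left(y,I \right)} = \frac{I^{2}}{3}$ ($l{\left(y,I \right)} = \frac{I I}{3} = \frac{I^{2}}{3}$)
$n = -33$ ($n = \left(-2 - -3\right) 8 - 41 = \left(-2 + 3\right) 8 - 41 = 1 \cdot 8 - 41 = 8 - 41 = -33$)
$b{\left(t \right)} = 18 + t^{4}$ ($b{\left(t \right)} = 18 + 3 \frac{t^{2}}{3} t^{2} = 18 + 3 \frac{t^{4}}{3} = 18 + t^{4}$)
$n \left(2 + b{\left(2 \right)}\right)^{2} = - 33 \left(2 + \left(18 + 2^{4}\right)\right)^{2} = - 33 \left(2 + \left(18 + 16\right)\right)^{2} = - 33 \left(2 + 34\right)^{2} = - 33 \cdot 36^{2} = \left(-33\right) 1296 = -42768$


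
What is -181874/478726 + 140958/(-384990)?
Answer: -279471404/374603095 ≈ -0.74605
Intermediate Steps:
-181874/478726 + 140958/(-384990) = -181874*1/478726 + 140958*(-1/384990) = -90937/239363 - 573/1565 = -279471404/374603095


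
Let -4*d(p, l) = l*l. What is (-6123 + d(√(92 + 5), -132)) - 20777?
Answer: -31256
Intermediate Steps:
d(p, l) = -l²/4 (d(p, l) = -l*l/4 = -l²/4)
(-6123 + d(√(92 + 5), -132)) - 20777 = (-6123 - ¼*(-132)²) - 20777 = (-6123 - ¼*17424) - 20777 = (-6123 - 4356) - 20777 = -10479 - 20777 = -31256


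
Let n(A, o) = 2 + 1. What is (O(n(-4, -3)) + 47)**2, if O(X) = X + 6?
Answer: 3136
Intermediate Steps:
n(A, o) = 3
O(X) = 6 + X
(O(n(-4, -3)) + 47)**2 = ((6 + 3) + 47)**2 = (9 + 47)**2 = 56**2 = 3136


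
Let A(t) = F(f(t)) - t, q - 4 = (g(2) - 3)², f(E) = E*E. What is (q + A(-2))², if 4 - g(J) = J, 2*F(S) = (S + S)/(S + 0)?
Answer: 64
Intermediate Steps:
f(E) = E²
F(S) = 1 (F(S) = ((S + S)/(S + 0))/2 = ((2*S)/S)/2 = (½)*2 = 1)
g(J) = 4 - J
q = 5 (q = 4 + ((4 - 1*2) - 3)² = 4 + ((4 - 2) - 3)² = 4 + (2 - 3)² = 4 + (-1)² = 4 + 1 = 5)
A(t) = 1 - t
(q + A(-2))² = (5 + (1 - 1*(-2)))² = (5 + (1 + 2))² = (5 + 3)² = 8² = 64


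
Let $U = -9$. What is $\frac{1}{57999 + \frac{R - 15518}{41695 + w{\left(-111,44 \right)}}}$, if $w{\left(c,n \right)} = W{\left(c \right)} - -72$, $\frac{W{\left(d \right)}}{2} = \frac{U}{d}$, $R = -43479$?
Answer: $\frac{1545385}{89628601726} \approx 1.7242 \cdot 10^{-5}$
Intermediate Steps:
$W{\left(d \right)} = - \frac{18}{d}$ ($W{\left(d \right)} = 2 \left(- \frac{9}{d}\right) = - \frac{18}{d}$)
$w{\left(c,n \right)} = 72 - \frac{18}{c}$ ($w{\left(c,n \right)} = - \frac{18}{c} - -72 = - \frac{18}{c} + 72 = 72 - \frac{18}{c}$)
$\frac{1}{57999 + \frac{R - 15518}{41695 + w{\left(-111,44 \right)}}} = \frac{1}{57999 + \frac{-43479 - 15518}{41695 + \left(72 - \frac{18}{-111}\right)}} = \frac{1}{57999 - \frac{58997}{41695 + \left(72 - - \frac{6}{37}\right)}} = \frac{1}{57999 - \frac{58997}{41695 + \left(72 + \frac{6}{37}\right)}} = \frac{1}{57999 - \frac{58997}{41695 + \frac{2670}{37}}} = \frac{1}{57999 - \frac{58997}{\frac{1545385}{37}}} = \frac{1}{57999 - \frac{2182889}{1545385}} = \frac{1}{\frac{89628601726}{1545385}} = \frac{1545385}{89628601726}$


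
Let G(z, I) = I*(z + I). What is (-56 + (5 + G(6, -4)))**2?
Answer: 3481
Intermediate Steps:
G(z, I) = I*(I + z)
(-56 + (5 + G(6, -4)))**2 = (-56 + (5 - 4*(-4 + 6)))**2 = (-56 + (5 - 4*2))**2 = (-56 + (5 - 8))**2 = (-56 - 3)**2 = (-59)**2 = 3481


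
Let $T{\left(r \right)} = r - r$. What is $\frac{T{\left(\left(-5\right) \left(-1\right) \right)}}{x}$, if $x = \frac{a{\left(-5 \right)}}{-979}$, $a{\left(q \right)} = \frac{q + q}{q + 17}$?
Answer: $0$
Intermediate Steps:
$a{\left(q \right)} = \frac{2 q}{17 + q}$
$x = \frac{5}{5874}$ ($x = \frac{2 \left(-5\right) \frac{1}{17 - 5}}{-979} = 2 \left(-5\right) \frac{1}{12} \left(- \frac{1}{979}\right) = \left(- \frac{5}{6}\right) \left(- \frac{1}{979}\right) = \frac{5}{5874} \approx 0.00085121$)
$T{\left(r \right)} = 0$
$\frac{T{\left(\left(-5\right) \left(-1\right) \right)}}{x} = \frac{0}{\frac{5}{5874}} = 0 \cdot \frac{5874}{5} = 0$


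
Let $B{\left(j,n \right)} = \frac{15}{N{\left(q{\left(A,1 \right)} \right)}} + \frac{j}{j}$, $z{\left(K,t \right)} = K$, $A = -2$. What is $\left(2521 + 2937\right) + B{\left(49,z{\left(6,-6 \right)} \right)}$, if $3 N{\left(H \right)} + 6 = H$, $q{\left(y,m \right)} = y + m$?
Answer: $\frac{38168}{7} \approx 5452.6$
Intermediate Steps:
$q{\left(y,m \right)} = m + y$
$N{\left(H \right)} = -2 + \frac{H}{3}$
$B{\left(j,n \right)} = - \frac{38}{7}$ ($B{\left(j,n \right)} = \frac{15}{-2 + \frac{1 - 2}{3}} + \frac{j}{j} = \frac{15}{-2 + \frac{1}{3} \left(-1\right)} + 1 = \frac{15}{-2 - \frac{1}{3}} + 1 = \frac{15}{- \frac{7}{3}} + 1 = 15 \left(- \frac{3}{7}\right) + 1 = - \frac{45}{7} + 1 = - \frac{38}{7}$)
$\left(2521 + 2937\right) + B{\left(49,z{\left(6,-6 \right)} \right)} = \left(2521 + 2937\right) - \frac{38}{7} = 5458 - \frac{38}{7} = \frac{38168}{7}$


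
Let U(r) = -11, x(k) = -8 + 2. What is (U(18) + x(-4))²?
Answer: 289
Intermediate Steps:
x(k) = -6
(U(18) + x(-4))² = (-11 - 6)² = (-17)² = 289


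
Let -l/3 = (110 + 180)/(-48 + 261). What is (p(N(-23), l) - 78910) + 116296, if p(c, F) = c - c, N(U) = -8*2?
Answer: 37386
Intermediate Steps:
N(U) = -16
l = -290/71 (l = -3*(110 + 180)/(-48 + 261) = -870/213 = -3*290/213 = -290/71 ≈ -4.0845)
p(c, F) = 0
(p(N(-23), l) - 78910) + 116296 = (0 - 78910) + 116296 = -78910 + 116296 = 37386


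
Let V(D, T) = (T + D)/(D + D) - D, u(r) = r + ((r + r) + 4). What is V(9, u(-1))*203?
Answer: -15428/9 ≈ -1714.2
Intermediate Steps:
u(r) = 4 + 3*r (u(r) = r + (2*r + 4) = r + (4 + 2*r) = 4 + 3*r)
V(D, T) = -D + (D + T)/(2*D) (V(D, T) = (D + T)/((2*D)) - D = (D + T)*(1/(2*D)) - D = (D + T)/(2*D) - D = -D + (D + T)/(2*D))
V(9, u(-1))*203 = (½ - 1*9 + (½)*(4 + 3*(-1))/9)*203 = (½ - 9 + (½)*(4 - 3)*(⅑))*203 = (½ - 9 + (½)*1*(⅑))*203 = (½ - 9 + 1/18)*203 = -76/9*203 = -15428/9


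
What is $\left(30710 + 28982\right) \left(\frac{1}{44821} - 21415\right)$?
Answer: $- \frac{57294871592088}{44821} \approx -1.2783 \cdot 10^{9}$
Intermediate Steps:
$\left(30710 + 28982\right) \left(\frac{1}{44821} - 21415\right) = 59692 \left(\frac{1}{44821} - 21415\right) = 59692 \left(- \frac{959841714}{44821}\right) = - \frac{57294871592088}{44821}$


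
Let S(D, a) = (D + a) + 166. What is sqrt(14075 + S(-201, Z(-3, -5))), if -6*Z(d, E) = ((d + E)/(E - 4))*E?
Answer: 10*sqrt(11373)/9 ≈ 118.49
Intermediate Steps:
Z(d, E) = -E*(E + d)/(6*(-4 + E)) (Z(d, E) = -(d + E)/(E - 4)*E/6 = -(E + d)/(-4 + E)*E/6 = -E*(E + d)/(6*(-4 + E)))
S(D, a) = 166 + D + a
sqrt(14075 + S(-201, Z(-3, -5))) = sqrt(14075 + (166 - 201 - 1*(-5)*(-5 - 3)/(-24 + 6*(-5)))) = sqrt(14075 + (166 - 201 - 1*(-5)*(-8)/(-24 - 30))) = sqrt(14075 + (166 - 201 - 1*(-5)*(-8)/(-54))) = sqrt(14075 + (166 - 201 - 1*(-5)*(-1/54)*(-8))) = sqrt(14075 + (166 - 201 + 20/27)) = sqrt(14075 - 925/27) = sqrt(379100/27) = 10*sqrt(11373)/9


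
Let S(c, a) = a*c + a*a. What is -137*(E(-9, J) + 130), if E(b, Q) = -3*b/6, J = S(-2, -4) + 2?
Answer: -36853/2 ≈ -18427.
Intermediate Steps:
S(c, a) = a² + a*c (S(c, a) = a*c + a² = a² + a*c)
J = 26 (J = -4*(-4 - 2) + 2 = -4*(-6) + 2 = 24 + 2 = 26)
E(b, Q) = -b/2
-137*(E(-9, J) + 130) = -137*(-½*(-9) + 130) = -137*(9/2 + 130) = -137*269/2 = -36853/2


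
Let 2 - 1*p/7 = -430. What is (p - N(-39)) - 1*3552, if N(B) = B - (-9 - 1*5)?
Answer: -503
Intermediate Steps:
p = 3024 (p = 14 - 7*(-430) = 14 + 3010 = 3024)
N(B) = 14 + B (N(B) = B - (-9 - 5) = B - 1*(-14) = B + 14 = 14 + B)
(p - N(-39)) - 1*3552 = (3024 - (14 - 39)) - 1*3552 = (3024 - 1*(-25)) - 3552 = (3024 + 25) - 3552 = 3049 - 3552 = -503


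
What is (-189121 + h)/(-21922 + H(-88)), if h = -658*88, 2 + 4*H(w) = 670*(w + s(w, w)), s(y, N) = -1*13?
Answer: 49405/7768 ≈ 6.3601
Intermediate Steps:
s(y, N) = -13
H(w) = -2178 + 335*w/2 (H(w) = -1/2 + (670*(w - 13))/4 = -1/2 + (670*(-13 + w))/4 = -1/2 + (-8710 + 670*w)/4 = -1/2 + (-4355/2 + 335*w/2) = -2178 + 335*w/2)
h = -57904
(-189121 + h)/(-21922 + H(-88)) = (-189121 - 57904)/(-21922 + (-2178 + (335/2)*(-88))) = -247025/(-21922 + (-2178 - 14740)) = -247025/(-21922 - 16918) = -247025/(-38840) = -247025*(-1/38840) = 49405/7768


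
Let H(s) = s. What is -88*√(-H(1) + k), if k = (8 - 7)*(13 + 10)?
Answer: -88*√22 ≈ -412.76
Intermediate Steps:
k = 23 (k = 1*23 = 23)
-88*√(-H(1) + k) = -88*√(-1*1 + 23) = -88*√(-1 + 23) = -88*√22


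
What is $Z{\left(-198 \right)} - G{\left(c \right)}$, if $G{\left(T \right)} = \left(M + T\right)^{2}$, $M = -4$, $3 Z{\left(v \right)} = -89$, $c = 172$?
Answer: $- \frac{84761}{3} \approx -28254.0$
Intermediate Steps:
$Z{\left(v \right)} = - \frac{89}{3}$ ($Z{\left(v \right)} = \frac{1}{3} \left(-89\right) = - \frac{89}{3}$)
$G{\left(T \right)} = \left(-4 + T\right)^{2}$
$Z{\left(-198 \right)} - G{\left(c \right)} = - \frac{89}{3} - \left(-4 + 172\right)^{2} = - \frac{89}{3} - 168^{2} = - \frac{89}{3} - 28224 = - \frac{84761}{3}$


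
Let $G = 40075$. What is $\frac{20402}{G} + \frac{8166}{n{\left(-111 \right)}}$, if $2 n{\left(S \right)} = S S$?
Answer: $\frac{301959314}{164588025} \approx 1.8346$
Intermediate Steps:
$n{\left(S \right)} = \frac{S^{2}}{2}$ ($n{\left(S \right)} = \frac{S S}{2} = \frac{S^{2}}{2}$)
$\frac{20402}{G} + \frac{8166}{n{\left(-111 \right)}} = \frac{20402}{40075} + \frac{8166}{\frac{1}{2} \left(-111\right)^{2}} = 20402 \cdot \frac{1}{40075} + \frac{8166}{\frac{1}{2} \cdot 12321} = \frac{20402}{40075} + \frac{8166}{\frac{12321}{2}} = \frac{20402}{40075} + 8166 \cdot \frac{2}{12321} = \frac{20402}{40075} + \frac{5444}{4107} = \frac{301959314}{164588025}$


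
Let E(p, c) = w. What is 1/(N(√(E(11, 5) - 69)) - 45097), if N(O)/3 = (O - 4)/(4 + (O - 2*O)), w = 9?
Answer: -1/45100 ≈ -2.2173e-5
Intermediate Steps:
E(p, c) = 9
N(O) = 3*(-4 + O)/(4 - O) (N(O) = 3*((O - 4)/(4 + (O - 2*O))) = 3*((-4 + O)/(4 - O)) = 3*(-4 + O)/(4 - O))
1/(N(√(E(11, 5) - 69)) - 45097) = 1/(-3 - 45097) = 1/(-45100) = -1/45100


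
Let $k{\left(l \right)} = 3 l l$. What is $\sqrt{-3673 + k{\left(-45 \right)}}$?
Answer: $\sqrt{2402} \approx 49.01$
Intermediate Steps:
$k{\left(l \right)} = 3 l^{2}$
$\sqrt{-3673 + k{\left(-45 \right)}} = \sqrt{-3673 + 3 \left(-45\right)^{2}} = \sqrt{-3673 + 3 \cdot 2025} = \sqrt{-3673 + 6075} = \sqrt{2402}$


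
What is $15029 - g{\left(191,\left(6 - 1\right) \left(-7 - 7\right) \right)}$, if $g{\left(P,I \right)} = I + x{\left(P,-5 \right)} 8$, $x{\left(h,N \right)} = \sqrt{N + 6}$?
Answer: $15091$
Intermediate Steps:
$x{\left(h,N \right)} = \sqrt{6 + N}$
$g{\left(P,I \right)} = 8 + I$ ($g{\left(P,I \right)} = I + \sqrt{6 - 5} \cdot 8 = I + \sqrt{1} \cdot 8 = I + 1 \cdot 8 = I + 8 = 8 + I$)
$15029 - g{\left(191,\left(6 - 1\right) \left(-7 - 7\right) \right)} = 15029 - \left(8 + \left(6 - 1\right) \left(-7 - 7\right)\right) = 15029 - \left(8 + \left(6 - 1\right) \left(-14\right)\right) = 15029 - \left(8 + 5 \left(-14\right)\right) = 15029 - \left(8 - 70\right) = 15029 - -62 = 15029 + 62 = 15091$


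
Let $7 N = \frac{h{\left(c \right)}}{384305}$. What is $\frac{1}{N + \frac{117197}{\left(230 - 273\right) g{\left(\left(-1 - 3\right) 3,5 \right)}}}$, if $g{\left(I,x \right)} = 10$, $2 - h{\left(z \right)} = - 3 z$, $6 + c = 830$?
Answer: $- \frac{46270322}{12610987511} \approx -0.003669$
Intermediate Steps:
$c = 824$ ($c = -6 + 830 = 824$)
$h{\left(z \right)} = 2 + 3 z$ ($h{\left(z \right)} = 2 - - 3 z = 2 + 3 z$)
$N = \frac{2474}{2690135}$ ($N = \frac{\left(2 + 3 \cdot 824\right) \frac{1}{384305}}{7} = \frac{\left(2 + 2472\right) \frac{1}{384305}}{7} = \frac{2474 \cdot \frac{1}{384305}}{7} = \frac{1}{7} \cdot \frac{2474}{384305} = \frac{2474}{2690135} \approx 0.00091966$)
$\frac{1}{N + \frac{117197}{\left(230 - 273\right) g{\left(\left(-1 - 3\right) 3,5 \right)}}} = \frac{1}{\frac{2474}{2690135} + \frac{117197}{\left(230 - 273\right) 10}} = \frac{1}{\frac{2474}{2690135} + \frac{117197}{\left(-43\right) 10}} = \frac{1}{\frac{2474}{2690135} + \frac{117197}{-430}} = \frac{1}{\frac{2474}{2690135} + 117197 \left(- \frac{1}{430}\right)} = \frac{1}{\frac{2474}{2690135} - \frac{117197}{430}} = \frac{1}{- \frac{12610987511}{46270322}} = - \frac{46270322}{12610987511}$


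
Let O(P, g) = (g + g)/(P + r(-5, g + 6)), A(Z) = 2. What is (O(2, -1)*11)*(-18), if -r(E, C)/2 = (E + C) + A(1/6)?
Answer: -198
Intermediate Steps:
r(E, C) = -4 - 2*C - 2*E (r(E, C) = -2*((E + C) + 2) = -2*((C + E) + 2) = -2*(2 + C + E) = -4 - 2*C - 2*E)
O(P, g) = 2*g/(-6 + P - 2*g) (O(P, g) = (g + g)/(P + (-4 - 2*(g + 6) - 2*(-5))) = (2*g)/(P + (-4 - 2*(6 + g) + 10)) = (2*g)/(P + (-4 + (-12 - 2*g) + 10)) = (2*g)/(P + (-6 - 2*g)) = (2*g)/(-6 + P - 2*g) = 2*g/(-6 + P - 2*g))
(O(2, -1)*11)*(-18) = ((2*(-1)/(-6 + 2 - 2*(-1)))*11)*(-18) = ((2*(-1)/(-6 + 2 + 2))*11)*(-18) = ((2*(-1)/(-2))*11)*(-18) = ((2*(-1)*(-½))*11)*(-18) = (1*11)*(-18) = 11*(-18) = -198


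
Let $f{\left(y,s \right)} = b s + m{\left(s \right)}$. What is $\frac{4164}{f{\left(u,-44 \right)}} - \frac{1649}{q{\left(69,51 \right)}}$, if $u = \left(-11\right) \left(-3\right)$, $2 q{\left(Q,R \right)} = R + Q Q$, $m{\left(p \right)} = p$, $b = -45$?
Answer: $\frac{853265}{582252} \approx 1.4655$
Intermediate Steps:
$q{\left(Q,R \right)} = \frac{R}{2} + \frac{Q^{2}}{2}$ ($q{\left(Q,R \right)} = \frac{R + Q Q}{2} = \frac{R + Q^{2}}{2} = \frac{R}{2} + \frac{Q^{2}}{2}$)
$u = 33$
$f{\left(y,s \right)} = - 44 s$ ($f{\left(y,s \right)} = - 45 s + s = - 44 s$)
$\frac{4164}{f{\left(u,-44 \right)}} - \frac{1649}{q{\left(69,51 \right)}} = \frac{4164}{\left(-44\right) \left(-44\right)} - \frac{1649}{\frac{1}{2} \cdot 51 + \frac{69^{2}}{2}} = \frac{4164}{1936} - \frac{1649}{\frac{51}{2} + \frac{1}{2} \cdot 4761} = 4164 \cdot \frac{1}{1936} - \frac{1649}{\frac{51}{2} + \frac{4761}{2}} = \frac{1041}{484} - \frac{1649}{2406} = \frac{853265}{582252}$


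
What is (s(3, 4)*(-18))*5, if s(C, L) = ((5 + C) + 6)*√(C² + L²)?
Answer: -6300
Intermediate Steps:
s(C, L) = √(C² + L²)*(11 + C) (s(C, L) = (11 + C)*√(C² + L²) = √(C² + L²)*(11 + C))
(s(3, 4)*(-18))*5 = ((√(3² + 4²)*(11 + 3))*(-18))*5 = ((√(9 + 16)*14)*(-18))*5 = ((√25*14)*(-18))*5 = ((5*14)*(-18))*5 = (70*(-18))*5 = -1260*5 = -6300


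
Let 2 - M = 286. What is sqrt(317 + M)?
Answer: sqrt(33) ≈ 5.7446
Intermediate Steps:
M = -284 (M = 2 - 1*286 = 2 - 286 = -284)
sqrt(317 + M) = sqrt(317 - 284) = sqrt(33)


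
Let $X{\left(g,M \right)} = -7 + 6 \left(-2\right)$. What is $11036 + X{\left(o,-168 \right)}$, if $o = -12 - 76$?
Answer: $11017$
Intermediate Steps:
$o = -88$ ($o = -12 - 76 = -88$)
$X{\left(g,M \right)} = -19$ ($X{\left(g,M \right)} = -7 - 12 = -19$)
$11036 + X{\left(o,-168 \right)} = 11036 - 19 = 11017$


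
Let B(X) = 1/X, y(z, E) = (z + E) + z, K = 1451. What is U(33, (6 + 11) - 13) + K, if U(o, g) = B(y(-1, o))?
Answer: 44982/31 ≈ 1451.0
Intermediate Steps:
y(z, E) = E + 2*z (y(z, E) = (E + z) + z = E + 2*z)
B(X) = 1/X
U(o, g) = 1/(-2 + o) (U(o, g) = 1/(o + 2*(-1)) = 1/(o - 2) = 1/(-2 + o))
U(33, (6 + 11) - 13) + K = 1/(-2 + 33) + 1451 = 1/31 + 1451 = 44982/31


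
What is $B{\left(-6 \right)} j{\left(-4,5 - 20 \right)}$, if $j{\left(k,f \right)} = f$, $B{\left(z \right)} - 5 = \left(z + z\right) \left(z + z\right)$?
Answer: $-2235$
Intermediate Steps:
$B{\left(z \right)} = 5 + 4 z^{2}$ ($B{\left(z \right)} = 5 + \left(z + z\right) \left(z + z\right) = 5 + 2 z 2 z = 5 + 4 z^{2}$)
$B{\left(-6 \right)} j{\left(-4,5 - 20 \right)} = \left(5 + 4 \left(-6\right)^{2}\right) \left(5 - 20\right) = \left(5 + 4 \cdot 36\right) \left(5 - 20\right) = \left(5 + 144\right) \left(-15\right) = 149 \left(-15\right) = -2235$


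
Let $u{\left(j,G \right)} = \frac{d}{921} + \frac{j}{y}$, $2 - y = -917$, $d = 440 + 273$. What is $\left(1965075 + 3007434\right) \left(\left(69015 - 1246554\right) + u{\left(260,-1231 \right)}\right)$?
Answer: $- \frac{1651978438665067062}{282133} \approx -5.8553 \cdot 10^{12}$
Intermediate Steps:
$d = 713$
$y = 919$ ($y = 2 - -917 = 2 + 917 = 919$)
$u{\left(j,G \right)} = \frac{713}{921} + \frac{j}{919}$
$\left(1965075 + 3007434\right) \left(\left(69015 - 1246554\right) + u{\left(260,-1231 \right)}\right) = \left(1965075 + 3007434\right) \left(\left(69015 - 1246554\right) + \left(\frac{713}{921} + \frac{1}{919} \cdot 260\right)\right) = 4972509 \left(\left(69015 - 1246554\right) + \left(\frac{713}{921} + \frac{260}{919}\right)\right) = 4972509 \left(-1177539 + \frac{894707}{846399}\right) = 4972509 \left(- \frac{996666937354}{846399}\right) = - \frac{1651978438665067062}{282133}$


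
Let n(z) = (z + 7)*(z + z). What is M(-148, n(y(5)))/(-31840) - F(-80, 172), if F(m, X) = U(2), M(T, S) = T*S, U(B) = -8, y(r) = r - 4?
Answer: 8034/995 ≈ 8.0744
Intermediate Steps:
y(r) = -4 + r
n(z) = 2*z*(7 + z) (n(z) = (7 + z)*(2*z) = 2*z*(7 + z))
M(T, S) = S*T
F(m, X) = -8
M(-148, n(y(5)))/(-31840) - F(-80, 172) = ((2*(-4 + 5)*(7 + (-4 + 5)))*(-148))/(-31840) - 1*(-8) = ((2*1*(7 + 1))*(-148))*(-1/31840) + 8 = ((2*1*8)*(-148))*(-1/31840) + 8 = (16*(-148))*(-1/31840) + 8 = -2368*(-1/31840) + 8 = 74/995 + 8 = 8034/995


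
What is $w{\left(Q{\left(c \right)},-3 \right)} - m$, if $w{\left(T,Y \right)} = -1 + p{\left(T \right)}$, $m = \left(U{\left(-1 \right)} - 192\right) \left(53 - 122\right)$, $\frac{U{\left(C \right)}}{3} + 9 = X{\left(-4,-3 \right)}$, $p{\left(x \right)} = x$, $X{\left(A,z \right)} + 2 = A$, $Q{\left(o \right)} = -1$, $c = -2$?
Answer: $-16355$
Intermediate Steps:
$X{\left(A,z \right)} = -2 + A$
$U{\left(C \right)} = -45$ ($U{\left(C \right)} = -27 + 3 \left(-2 - 4\right) = -27 + 3 \left(-6\right) = -27 - 18 = -45$)
$m = 16353$ ($m = \left(-45 - 192\right) \left(53 - 122\right) = \left(-237\right) \left(-69\right) = 16353$)
$w{\left(T,Y \right)} = -1 + T$
$w{\left(Q{\left(c \right)},-3 \right)} - m = \left(-1 - 1\right) - 16353 = -2 - 16353 = -16355$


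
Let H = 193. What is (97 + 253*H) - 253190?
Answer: -204264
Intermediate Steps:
(97 + 253*H) - 253190 = (97 + 253*193) - 253190 = (97 + 48829) - 253190 = 48926 - 253190 = -204264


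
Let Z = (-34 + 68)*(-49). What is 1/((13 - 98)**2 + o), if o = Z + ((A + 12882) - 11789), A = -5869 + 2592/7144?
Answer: 893/699543 ≈ 0.0012765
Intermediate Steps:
A = -5240693/893 (A = -5869 + 2592*(1/7144) = -5869 + 324/893 = -5240693/893 ≈ -5868.6)
Z = -1666 (Z = 34*(-49) = -1666)
o = -5752382/893 (o = -1666 + ((-5240693/893 + 12882) - 11789) = -1666 + (6262933/893 - 11789) = -1666 - 4264644/893 = -5752382/893 ≈ -6441.6)
1/((13 - 98)**2 + o) = 1/((13 - 98)**2 - 5752382/893) = 1/((-85)**2 - 5752382/893) = 1/(7225 - 5752382/893) = 1/(699543/893) = 893/699543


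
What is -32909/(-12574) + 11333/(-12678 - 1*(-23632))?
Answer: 125746582/34433899 ≈ 3.6518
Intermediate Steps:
-32909/(-12574) + 11333/(-12678 - 1*(-23632)) = -32909*(-1/12574) + 11333/(-12678 + 23632) = 32909/12574 + 11333/10954 = 125746582/34433899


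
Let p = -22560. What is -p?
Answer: 22560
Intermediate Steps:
-p = -1*(-22560) = 22560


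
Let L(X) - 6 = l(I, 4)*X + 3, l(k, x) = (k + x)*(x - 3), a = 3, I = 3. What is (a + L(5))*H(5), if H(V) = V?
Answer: 235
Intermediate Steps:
l(k, x) = (-3 + x)*(k + x) (l(k, x) = (k + x)*(-3 + x) = (-3 + x)*(k + x))
L(X) = 9 + 7*X (L(X) = 6 + ((4**2 - 3*3 - 3*4 + 3*4)*X + 3) = 6 + ((16 - 9 - 12 + 12)*X + 3) = 6 + (7*X + 3) = 6 + (3 + 7*X) = 9 + 7*X)
(a + L(5))*H(5) = (3 + (9 + 7*5))*5 = (3 + (9 + 35))*5 = (3 + 44)*5 = 47*5 = 235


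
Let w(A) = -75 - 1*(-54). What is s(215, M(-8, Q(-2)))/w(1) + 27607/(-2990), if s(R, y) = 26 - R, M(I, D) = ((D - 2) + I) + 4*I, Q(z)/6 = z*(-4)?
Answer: -697/2990 ≈ -0.23311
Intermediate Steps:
Q(z) = -24*z (Q(z) = 6*(z*(-4)) = 6*(-4*z) = -24*z)
M(I, D) = -2 + D + 5*I (M(I, D) = ((-2 + D) + I) + 4*I = (-2 + D + I) + 4*I = -2 + D + 5*I)
w(A) = -21 (w(A) = -75 + 54 = -21)
s(215, M(-8, Q(-2)))/w(1) + 27607/(-2990) = (26 - 1*215)/(-21) + 27607/(-2990) = (26 - 215)*(-1/21) + 27607*(-1/2990) = -189*(-1/21) - 27607/2990 = 9 - 27607/2990 = -697/2990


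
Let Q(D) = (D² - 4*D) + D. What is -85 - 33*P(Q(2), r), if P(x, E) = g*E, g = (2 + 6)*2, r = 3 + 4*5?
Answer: -12229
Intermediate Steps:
Q(D) = D² - 3*D
r = 23 (r = 3 + 20 = 23)
g = 16 (g = 8*2 = 16)
P(x, E) = 16*E
-85 - 33*P(Q(2), r) = -85 - 528*23 = -85 - 33*368 = -85 - 12144 = -12229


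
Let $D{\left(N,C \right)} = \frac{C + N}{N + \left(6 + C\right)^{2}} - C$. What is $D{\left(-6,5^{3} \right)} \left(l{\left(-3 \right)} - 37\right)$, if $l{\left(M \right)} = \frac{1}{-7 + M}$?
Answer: $\frac{397759488}{85775} \approx 4637.2$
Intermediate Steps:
$D{\left(N,C \right)} = - C + \frac{C + N}{N + \left(6 + C\right)^{2}}$ ($D{\left(N,C \right)} = \frac{C + N}{N + \left(6 + C\right)^{2}} - C = - C + \frac{C + N}{N + \left(6 + C\right)^{2}}$)
$D{\left(-6,5^{3} \right)} \left(l{\left(-3 \right)} - 37\right) = \frac{5^{3} - 6 - 5^{3} \left(-6\right) - 5^{3} \left(6 + 5^{3}\right)^{2}}{-6 + \left(6 + 5^{3}\right)^{2}} \left(\frac{1}{-7 - 3} - 37\right) = \frac{125 - 6 - 125 \left(-6\right) - 125 \left(6 + 125\right)^{2}}{-6 + \left(6 + 125\right)^{2}} \left(\frac{1}{-10} - 37\right) = \frac{125 - 6 + 750 - 125 \cdot 131^{2}}{-6 + 131^{2}} \left(- \frac{1}{10} - 37\right) = \frac{125 - 6 + 750 - 125 \cdot 17161}{-6 + 17161} \left(- \frac{371}{10}\right) = \frac{125 - 6 + 750 - 2145125}{17155} \left(- \frac{371}{10}\right) = \frac{1}{17155} \left(-2144256\right) \left(- \frac{371}{10}\right) = \left(- \frac{2144256}{17155}\right) \left(- \frac{371}{10}\right) = \frac{397759488}{85775}$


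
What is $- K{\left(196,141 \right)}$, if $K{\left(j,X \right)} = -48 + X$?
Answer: $-93$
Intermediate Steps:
$- K{\left(196,141 \right)} = - (-48 + 141) = \left(-1\right) 93 = -93$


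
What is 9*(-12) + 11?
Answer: -97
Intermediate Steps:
9*(-12) + 11 = -108 + 11 = -97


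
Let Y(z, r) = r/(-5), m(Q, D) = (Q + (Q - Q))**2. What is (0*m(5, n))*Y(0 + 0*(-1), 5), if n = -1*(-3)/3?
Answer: 0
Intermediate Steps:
n = 1 (n = 3*(1/3) = 1)
m(Q, D) = Q**2 (m(Q, D) = (Q + 0)**2 = Q**2)
Y(z, r) = -r/5 (Y(z, r) = r*(-1/5) = -r/5)
(0*m(5, n))*Y(0 + 0*(-1), 5) = (0*5**2)*(-1/5*5) = (0*25)*(-1) = 0*(-1) = 0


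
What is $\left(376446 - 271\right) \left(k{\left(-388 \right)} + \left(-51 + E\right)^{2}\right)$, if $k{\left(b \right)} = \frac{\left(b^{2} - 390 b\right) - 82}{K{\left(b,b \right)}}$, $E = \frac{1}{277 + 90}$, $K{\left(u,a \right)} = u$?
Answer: $\frac{48823457399125}{71198} \approx 6.8574 \cdot 10^{8}$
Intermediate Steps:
$E = \frac{1}{367} \approx 0.0027248$
$k{\left(b \right)} = \frac{-82 + b^{2} - 390 b}{b}$ ($k{\left(b \right)} = \frac{\left(b^{2} - 390 b\right) - 82}{b} = \frac{-82 + b^{2} - 390 b}{b}$)
$\left(376446 - 271\right) \left(k{\left(-388 \right)} + \left(-51 + E\right)^{2}\right) = \left(376446 - 271\right) \left(\left(-390 - 388 - \frac{82}{-388}\right) + \left(-51 + \frac{1}{367}\right)^{2}\right) = 376175 \left(\left(-390 - 388 - - \frac{41}{194}\right) + \left(- \frac{18716}{367}\right)^{2}\right) = 376175 \left(\left(-390 - 388 + \frac{41}{194}\right) + \frac{350288656}{134689}\right) = 376175 \left(- \frac{150891}{194} + \frac{350288656}{134689}\right) = 376175 \cdot \frac{47632641365}{26129666} = \frac{48823457399125}{71198}$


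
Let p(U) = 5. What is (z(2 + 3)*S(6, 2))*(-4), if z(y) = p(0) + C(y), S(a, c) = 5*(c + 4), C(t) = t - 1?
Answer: -1080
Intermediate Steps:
C(t) = -1 + t
S(a, c) = 20 + 5*c (S(a, c) = 5*(4 + c) = 20 + 5*c)
z(y) = 4 + y (z(y) = 5 + (-1 + y) = 4 + y)
(z(2 + 3)*S(6, 2))*(-4) = ((4 + (2 + 3))*(20 + 5*2))*(-4) = ((4 + 5)*(20 + 10))*(-4) = (9*30)*(-4) = 270*(-4) = -1080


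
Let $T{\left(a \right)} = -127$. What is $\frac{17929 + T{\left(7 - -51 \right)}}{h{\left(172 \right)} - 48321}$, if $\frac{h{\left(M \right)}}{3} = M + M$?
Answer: $- \frac{5934}{15763} \approx -0.37645$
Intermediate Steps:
$h{\left(M \right)} = 6 M$ ($h{\left(M \right)} = 3 \left(M + M\right) = 3 \cdot 2 M = 6 M$)
$\frac{17929 + T{\left(7 - -51 \right)}}{h{\left(172 \right)} - 48321} = \frac{17929 - 127}{6 \cdot 172 - 48321} = \frac{17802}{1032 - 48321} = \frac{17802}{-47289} = 17802 \left(- \frac{1}{47289}\right) = - \frac{5934}{15763}$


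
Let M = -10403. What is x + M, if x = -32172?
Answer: -42575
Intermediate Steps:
x + M = -32172 - 10403 = -42575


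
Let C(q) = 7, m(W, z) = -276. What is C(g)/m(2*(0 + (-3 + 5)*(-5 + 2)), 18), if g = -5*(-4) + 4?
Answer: -7/276 ≈ -0.025362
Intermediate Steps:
g = 24 (g = 20 + 4 = 24)
C(g)/m(2*(0 + (-3 + 5)*(-5 + 2)), 18) = 7/(-276) = 7*(-1/276) = -7/276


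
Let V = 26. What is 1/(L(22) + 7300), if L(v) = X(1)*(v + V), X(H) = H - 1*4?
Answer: 1/7156 ≈ 0.00013974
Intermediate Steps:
X(H) = -4 + H (X(H) = H - 4 = -4 + H)
L(v) = -78 - 3*v (L(v) = (-4 + 1)*(v + 26) = -3*(26 + v) = -78 - 3*v)
1/(L(22) + 7300) = 1/((-78 - 3*22) + 7300) = 1/((-78 - 66) + 7300) = 1/(-144 + 7300) = 1/7156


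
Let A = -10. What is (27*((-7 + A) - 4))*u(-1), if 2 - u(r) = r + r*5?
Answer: -4536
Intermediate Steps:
u(r) = 2 - 6*r (u(r) = 2 - (r + r*5) = 2 - (r + 5*r) = 2 - 6*r)
(27*((-7 + A) - 4))*u(-1) = (27*((-7 - 10) - 4))*(2 - 6*(-1)) = (27*(-17 - 4))*(2 + 6) = (27*(-21))*8 = -567*8 = -4536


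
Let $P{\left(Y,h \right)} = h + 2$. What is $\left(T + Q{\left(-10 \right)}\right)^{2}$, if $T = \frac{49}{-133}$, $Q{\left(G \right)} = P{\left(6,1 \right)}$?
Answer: $\frac{2500}{361} \approx 6.9252$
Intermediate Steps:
$P{\left(Y,h \right)} = 2 + h$
$Q{\left(G \right)} = 3$ ($Q{\left(G \right)} = 2 + 1 = 3$)
$T = - \frac{7}{19}$ ($T = 49 \left(- \frac{1}{133}\right) = - \frac{7}{19} \approx -0.36842$)
$\left(T + Q{\left(-10 \right)}\right)^{2} = \left(- \frac{7}{19} + 3\right)^{2} = \left(\frac{50}{19}\right)^{2} = \frac{2500}{361}$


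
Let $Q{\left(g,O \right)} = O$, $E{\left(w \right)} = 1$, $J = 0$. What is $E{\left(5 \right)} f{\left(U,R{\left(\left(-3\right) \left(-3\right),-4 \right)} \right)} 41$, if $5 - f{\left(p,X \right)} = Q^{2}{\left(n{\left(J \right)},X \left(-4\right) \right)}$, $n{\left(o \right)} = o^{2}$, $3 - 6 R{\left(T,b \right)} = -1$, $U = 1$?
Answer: $- \frac{779}{9} \approx -86.556$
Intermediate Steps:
$R{\left(T,b \right)} = \frac{2}{3}$ ($R{\left(T,b \right)} = \frac{1}{2} - - \frac{1}{6} = \frac{1}{2} + \frac{1}{6} = \frac{2}{3}$)
$f{\left(p,X \right)} = 5 - 16 X^{2}$ ($f{\left(p,X \right)} = 5 - \left(X \left(-4\right)\right)^{2} = 5 - \left(- 4 X\right)^{2} = 5 - 16 X^{2}$)
$E{\left(5 \right)} f{\left(U,R{\left(\left(-3\right) \left(-3\right),-4 \right)} \right)} 41 = 1 \left(5 - 16 \left(\frac{2}{3}\right)^{2}\right) 41 = 1 \left(5 - \frac{64}{9}\right) 41 = 1 \left(- \frac{19}{9}\right) 41 = \left(- \frac{19}{9}\right) 41 = - \frac{779}{9}$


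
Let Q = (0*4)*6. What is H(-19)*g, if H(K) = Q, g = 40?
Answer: 0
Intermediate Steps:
Q = 0 (Q = 0*6 = 0)
H(K) = 0
H(-19)*g = 0*40 = 0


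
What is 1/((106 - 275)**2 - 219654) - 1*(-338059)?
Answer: 64600708486/191093 ≈ 3.3806e+5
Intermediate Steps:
1/((106 - 275)**2 - 219654) - 1*(-338059) = 1/((-169)**2 - 219654) + 338059 = 1/(28561 - 219654) + 338059 = 1/(-191093) + 338059 = -1/191093 + 338059 = 64600708486/191093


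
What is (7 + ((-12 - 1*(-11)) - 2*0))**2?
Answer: 36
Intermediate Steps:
(7 + ((-12 - 1*(-11)) - 2*0))**2 = (7 + ((-12 + 11) - 1*0))**2 = (7 + (-1 + 0))**2 = (7 - 1)**2 = 6**2 = 36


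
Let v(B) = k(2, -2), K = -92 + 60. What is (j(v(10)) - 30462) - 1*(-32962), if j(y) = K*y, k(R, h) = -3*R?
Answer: 2692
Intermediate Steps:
K = -32
v(B) = -6 (v(B) = -3*2 = -6)
j(y) = -32*y
(j(v(10)) - 30462) - 1*(-32962) = (-32*(-6) - 30462) - 1*(-32962) = (192 - 30462) + 32962 = -30270 + 32962 = 2692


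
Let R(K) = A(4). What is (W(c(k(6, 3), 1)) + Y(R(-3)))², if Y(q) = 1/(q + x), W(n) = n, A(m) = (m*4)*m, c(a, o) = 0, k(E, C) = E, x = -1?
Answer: 1/3969 ≈ 0.00025195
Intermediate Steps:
A(m) = 4*m² (A(m) = (4*m)*m = 4*m²)
R(K) = 64 (R(K) = 4*4² = 4*16 = 64)
Y(q) = 1/(-1 + q) (Y(q) = 1/(q - 1) = 1/(-1 + q))
(W(c(k(6, 3), 1)) + Y(R(-3)))² = (0 + 1/(-1 + 64))² = (0 + 1/63)² = (1/63)² = 1/3969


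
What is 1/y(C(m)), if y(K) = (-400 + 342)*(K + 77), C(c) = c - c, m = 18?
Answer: -1/4466 ≈ -0.00022391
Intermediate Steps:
C(c) = 0
y(K) = -4466 - 58*K (y(K) = -58*(77 + K) = -4466 - 58*K)
1/y(C(m)) = 1/(-4466 - 58*0) = 1/(-4466 + 0) = 1/(-4466) = -1/4466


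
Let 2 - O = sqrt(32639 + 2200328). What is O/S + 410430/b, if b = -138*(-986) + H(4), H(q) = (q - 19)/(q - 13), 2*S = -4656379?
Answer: 5733351266074/1900775815211 + 2*sqrt(2232967)/4656379 ≈ 3.0170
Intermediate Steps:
S = -4656379/2 (S = (1/2)*(-4656379) = -4656379/2 ≈ -2.3282e+6)
O = 2 - sqrt(2232967) (O = 2 - sqrt(32639 + 2200328) = 2 - sqrt(2232967) ≈ -1492.3)
H(q) = (-19 + q)/(-13 + q)
b = 408209/3 (b = -138*(-986) + (-19 + 4)/(-13 + 4) = 136068 - 15/(-9) = 136068 - 1/9*(-15) = 136068 + 5/3 = 408209/3 ≈ 1.3607e+5)
O/S + 410430/b = (2 - sqrt(2232967))/(-4656379/2) + 410430/(408209/3) = (2 - sqrt(2232967))*(-2/4656379) + 410430*(3/408209) = (-4/4656379 + 2*sqrt(2232967)/4656379) + 1231290/408209 = 5733351266074/1900775815211 + 2*sqrt(2232967)/4656379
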